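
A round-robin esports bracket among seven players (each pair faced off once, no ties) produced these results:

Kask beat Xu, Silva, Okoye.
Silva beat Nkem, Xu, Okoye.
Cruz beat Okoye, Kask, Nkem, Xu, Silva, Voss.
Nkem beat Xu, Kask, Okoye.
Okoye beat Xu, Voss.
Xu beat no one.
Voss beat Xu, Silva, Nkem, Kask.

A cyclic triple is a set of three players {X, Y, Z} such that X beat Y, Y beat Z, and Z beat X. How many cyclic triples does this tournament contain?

4

Win totals: Okoye 2, Silva 3, Voss 4, Nkem 3, Kask 3, Cruz 6, Xu 0.
A player with w wins dominates both others in C(w,2) triples; summing gives 1 + 3 + 6 + 3 + 3 + 15 + 0 = 31 transitive triples.
Total triples C(7,3) = 35, so cyclic triples = 35 − 31 = 4.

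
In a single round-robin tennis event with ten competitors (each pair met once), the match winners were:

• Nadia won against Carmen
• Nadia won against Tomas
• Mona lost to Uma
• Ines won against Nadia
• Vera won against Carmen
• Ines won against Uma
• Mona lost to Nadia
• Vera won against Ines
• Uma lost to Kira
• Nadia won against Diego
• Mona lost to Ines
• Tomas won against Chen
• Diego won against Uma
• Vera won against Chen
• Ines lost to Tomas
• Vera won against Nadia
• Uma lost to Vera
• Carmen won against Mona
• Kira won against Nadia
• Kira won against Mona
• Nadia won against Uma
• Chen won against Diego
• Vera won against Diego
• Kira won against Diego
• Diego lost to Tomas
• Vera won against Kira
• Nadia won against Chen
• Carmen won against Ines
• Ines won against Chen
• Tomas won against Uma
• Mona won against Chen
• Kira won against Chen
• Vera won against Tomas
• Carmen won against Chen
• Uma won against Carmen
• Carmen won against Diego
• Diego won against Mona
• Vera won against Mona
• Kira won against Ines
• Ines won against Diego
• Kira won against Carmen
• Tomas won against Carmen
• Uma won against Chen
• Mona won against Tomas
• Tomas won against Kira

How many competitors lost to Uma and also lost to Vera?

Uma beat: Carmen, Mona, Chen.
Vera beat: Uma, Kira, Ines, Diego, Carmen, Mona, Chen, Tomas, Nadia.
Both beat: Carmen, Mona, Chen — 3.

3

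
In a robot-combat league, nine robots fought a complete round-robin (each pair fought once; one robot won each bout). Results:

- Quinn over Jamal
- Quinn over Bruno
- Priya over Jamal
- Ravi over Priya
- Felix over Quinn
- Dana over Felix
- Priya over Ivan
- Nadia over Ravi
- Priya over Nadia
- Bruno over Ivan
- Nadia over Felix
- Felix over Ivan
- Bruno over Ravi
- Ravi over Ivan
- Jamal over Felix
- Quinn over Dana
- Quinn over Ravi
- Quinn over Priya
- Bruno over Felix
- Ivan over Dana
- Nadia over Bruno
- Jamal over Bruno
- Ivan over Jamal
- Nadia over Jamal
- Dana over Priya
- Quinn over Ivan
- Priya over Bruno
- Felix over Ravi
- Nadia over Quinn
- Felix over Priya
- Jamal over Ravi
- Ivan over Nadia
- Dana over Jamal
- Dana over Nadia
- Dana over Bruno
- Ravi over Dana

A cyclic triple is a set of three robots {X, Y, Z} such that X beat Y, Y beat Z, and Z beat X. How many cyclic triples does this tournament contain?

25

Win totals: Nadia 5, Felix 4, Jamal 3, Ravi 3, Priya 4, Bruno 3, Quinn 6, Dana 5, Ivan 3.
A robot with w wins dominates both others in C(w,2) triples; summing gives 10 + 6 + 3 + 3 + 6 + 3 + 15 + 10 + 3 = 59 transitive triples.
Total triples C(9,3) = 84, so cyclic triples = 84 − 59 = 25.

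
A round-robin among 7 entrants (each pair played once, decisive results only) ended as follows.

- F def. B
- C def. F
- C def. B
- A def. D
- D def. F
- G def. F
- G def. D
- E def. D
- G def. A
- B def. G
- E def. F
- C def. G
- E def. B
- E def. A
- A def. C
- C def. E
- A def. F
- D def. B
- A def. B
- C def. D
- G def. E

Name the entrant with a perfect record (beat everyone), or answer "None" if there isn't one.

Highest win total is C with 5 (out of 6 possible).
C lost to A, so no entrant went undefeated.

None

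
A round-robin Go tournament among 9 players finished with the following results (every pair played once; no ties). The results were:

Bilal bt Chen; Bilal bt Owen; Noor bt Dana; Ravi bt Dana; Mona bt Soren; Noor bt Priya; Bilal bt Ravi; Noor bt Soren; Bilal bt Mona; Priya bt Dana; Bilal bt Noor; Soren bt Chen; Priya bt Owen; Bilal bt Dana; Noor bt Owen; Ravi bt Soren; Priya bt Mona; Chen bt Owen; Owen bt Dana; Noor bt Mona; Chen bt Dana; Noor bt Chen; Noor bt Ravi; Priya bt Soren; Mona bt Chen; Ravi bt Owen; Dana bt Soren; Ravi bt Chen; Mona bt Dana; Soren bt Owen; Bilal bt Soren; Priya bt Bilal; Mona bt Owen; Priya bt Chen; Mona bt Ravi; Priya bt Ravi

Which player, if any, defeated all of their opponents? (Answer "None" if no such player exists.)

Highest win total is Priya with 7 (out of 8 possible).
Priya lost to Noor, so no player went undefeated.

None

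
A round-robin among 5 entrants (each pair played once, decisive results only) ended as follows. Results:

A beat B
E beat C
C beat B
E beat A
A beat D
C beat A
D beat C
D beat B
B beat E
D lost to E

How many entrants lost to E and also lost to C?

1

E beat: A, C, D.
C beat: A, B.
Both beat: A — 1.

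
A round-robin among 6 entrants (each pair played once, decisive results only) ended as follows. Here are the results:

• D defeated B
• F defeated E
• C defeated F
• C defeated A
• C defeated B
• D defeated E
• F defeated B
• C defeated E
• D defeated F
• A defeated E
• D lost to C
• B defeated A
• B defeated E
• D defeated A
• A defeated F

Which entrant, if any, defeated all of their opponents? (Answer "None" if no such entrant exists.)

C

C has 5 wins out of 5 opponents — a perfect record.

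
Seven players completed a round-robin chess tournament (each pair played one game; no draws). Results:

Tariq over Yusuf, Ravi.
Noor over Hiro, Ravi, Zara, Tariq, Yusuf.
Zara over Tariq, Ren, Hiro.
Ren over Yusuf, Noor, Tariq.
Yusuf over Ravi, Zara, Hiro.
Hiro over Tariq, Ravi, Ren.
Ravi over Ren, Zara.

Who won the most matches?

Noor

Win totals: Tariq 2, Noor 5, Hiro 3, Yusuf 3, Ravi 2, Ren 3, Zara 3.
Noor leads with 5 wins (next highest: 3).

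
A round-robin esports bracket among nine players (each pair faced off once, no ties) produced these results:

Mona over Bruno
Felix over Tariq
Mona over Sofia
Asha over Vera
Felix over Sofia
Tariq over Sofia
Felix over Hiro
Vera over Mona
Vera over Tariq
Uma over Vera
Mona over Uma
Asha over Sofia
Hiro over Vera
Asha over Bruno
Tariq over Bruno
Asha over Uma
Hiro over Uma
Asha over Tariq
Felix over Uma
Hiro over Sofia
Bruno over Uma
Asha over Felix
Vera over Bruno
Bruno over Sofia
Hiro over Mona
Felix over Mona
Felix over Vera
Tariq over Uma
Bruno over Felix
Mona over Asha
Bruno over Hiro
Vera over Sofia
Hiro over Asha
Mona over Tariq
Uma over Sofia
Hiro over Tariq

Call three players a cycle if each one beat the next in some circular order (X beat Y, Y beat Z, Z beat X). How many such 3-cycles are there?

13

Win totals: Bruno 4, Mona 5, Hiro 6, Felix 6, Tariq 3, Uma 2, Sofia 0, Asha 6, Vera 4.
A player with w wins dominates both others in C(w,2) triples; summing gives 6 + 10 + 15 + 15 + 3 + 1 + 0 + 15 + 6 = 71 transitive triples.
Total triples C(9,3) = 84, so cyclic triples = 84 − 71 = 13.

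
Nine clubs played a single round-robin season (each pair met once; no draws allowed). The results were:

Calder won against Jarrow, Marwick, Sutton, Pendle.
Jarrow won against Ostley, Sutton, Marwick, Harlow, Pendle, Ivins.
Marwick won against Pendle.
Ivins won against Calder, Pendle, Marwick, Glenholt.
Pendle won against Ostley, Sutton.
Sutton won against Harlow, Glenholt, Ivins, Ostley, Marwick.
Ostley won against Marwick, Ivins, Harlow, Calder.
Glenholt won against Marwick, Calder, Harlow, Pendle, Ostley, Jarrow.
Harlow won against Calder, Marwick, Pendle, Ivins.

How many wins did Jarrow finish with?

Jarrow's results: beat Ostley, Harlow, Sutton, Marwick, Pendle, Ivins; lost to Glenholt, Calder.
That is 6 wins.

6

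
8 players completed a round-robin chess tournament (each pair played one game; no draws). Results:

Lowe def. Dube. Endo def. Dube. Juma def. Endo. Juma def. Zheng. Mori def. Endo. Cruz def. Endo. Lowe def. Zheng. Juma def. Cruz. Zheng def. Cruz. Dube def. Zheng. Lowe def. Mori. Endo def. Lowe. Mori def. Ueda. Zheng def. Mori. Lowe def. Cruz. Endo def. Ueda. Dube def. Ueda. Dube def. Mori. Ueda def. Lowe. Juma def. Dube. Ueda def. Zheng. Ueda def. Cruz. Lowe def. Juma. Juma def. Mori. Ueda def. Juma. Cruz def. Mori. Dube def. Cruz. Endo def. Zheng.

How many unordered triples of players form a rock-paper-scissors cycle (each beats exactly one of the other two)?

15

Win totals: Mori 2, Zheng 2, Cruz 2, Ueda 4, Dube 4, Endo 4, Lowe 5, Juma 5.
A player with w wins dominates both others in C(w,2) triples; summing gives 1 + 1 + 1 + 6 + 6 + 6 + 10 + 10 = 41 transitive triples.
Total triples C(8,3) = 56, so cyclic triples = 56 − 41 = 15.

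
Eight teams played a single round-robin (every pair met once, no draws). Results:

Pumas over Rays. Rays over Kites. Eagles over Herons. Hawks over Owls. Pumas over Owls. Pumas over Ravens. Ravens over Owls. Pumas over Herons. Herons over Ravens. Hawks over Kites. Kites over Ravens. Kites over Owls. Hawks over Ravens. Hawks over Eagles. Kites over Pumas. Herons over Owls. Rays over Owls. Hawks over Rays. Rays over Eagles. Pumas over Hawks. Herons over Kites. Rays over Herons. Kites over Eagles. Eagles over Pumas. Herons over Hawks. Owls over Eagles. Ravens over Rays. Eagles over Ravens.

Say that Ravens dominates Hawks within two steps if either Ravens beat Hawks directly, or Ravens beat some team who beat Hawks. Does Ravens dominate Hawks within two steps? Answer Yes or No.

No

Ravens did not beat Hawks directly.
Ravens beat Rays, Owls, but each of them lost to Hawks. No two-step path.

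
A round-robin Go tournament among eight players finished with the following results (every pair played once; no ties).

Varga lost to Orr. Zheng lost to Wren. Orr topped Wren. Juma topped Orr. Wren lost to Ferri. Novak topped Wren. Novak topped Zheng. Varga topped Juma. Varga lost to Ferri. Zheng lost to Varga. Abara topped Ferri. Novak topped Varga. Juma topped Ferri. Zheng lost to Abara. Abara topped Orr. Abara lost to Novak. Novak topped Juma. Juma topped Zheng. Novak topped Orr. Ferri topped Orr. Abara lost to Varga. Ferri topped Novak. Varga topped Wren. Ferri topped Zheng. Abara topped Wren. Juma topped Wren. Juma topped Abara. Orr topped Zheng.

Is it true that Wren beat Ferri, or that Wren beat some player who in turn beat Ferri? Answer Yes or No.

Wren did not beat Ferri directly.
Wren beat Zheng, but each of them lost to Ferri. No two-step path.

No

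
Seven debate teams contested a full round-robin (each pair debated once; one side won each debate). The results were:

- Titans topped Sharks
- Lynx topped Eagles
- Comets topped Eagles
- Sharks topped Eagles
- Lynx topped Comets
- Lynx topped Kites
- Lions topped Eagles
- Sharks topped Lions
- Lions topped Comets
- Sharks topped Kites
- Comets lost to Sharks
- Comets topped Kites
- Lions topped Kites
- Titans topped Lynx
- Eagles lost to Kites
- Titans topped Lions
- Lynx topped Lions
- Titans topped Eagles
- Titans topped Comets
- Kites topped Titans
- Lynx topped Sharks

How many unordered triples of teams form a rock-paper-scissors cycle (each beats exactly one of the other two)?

4

Win totals: Comets 2, Lions 3, Eagles 0, Lynx 5, Titans 5, Sharks 4, Kites 2.
A team with w wins dominates both others in C(w,2) triples; summing gives 1 + 3 + 0 + 10 + 10 + 6 + 1 = 31 transitive triples.
Total triples C(7,3) = 35, so cyclic triples = 35 − 31 = 4.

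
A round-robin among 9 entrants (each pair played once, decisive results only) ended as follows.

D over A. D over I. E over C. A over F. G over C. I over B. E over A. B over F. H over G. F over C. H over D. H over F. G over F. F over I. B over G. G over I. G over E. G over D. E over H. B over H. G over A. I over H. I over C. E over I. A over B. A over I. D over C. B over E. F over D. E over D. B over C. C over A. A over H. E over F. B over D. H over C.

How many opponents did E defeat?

6

E's results: beat A, C, D, F, H, I; lost to B, G.
That is 6 wins.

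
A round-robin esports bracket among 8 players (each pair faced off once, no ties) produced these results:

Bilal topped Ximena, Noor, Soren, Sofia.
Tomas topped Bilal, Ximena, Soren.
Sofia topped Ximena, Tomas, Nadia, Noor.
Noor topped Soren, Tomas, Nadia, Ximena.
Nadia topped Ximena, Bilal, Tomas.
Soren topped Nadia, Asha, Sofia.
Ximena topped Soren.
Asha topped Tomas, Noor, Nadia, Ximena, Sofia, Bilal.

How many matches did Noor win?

4

Noor's results: beat Soren, Tomas, Nadia, Ximena; lost to Bilal, Sofia, Asha.
That is 4 wins.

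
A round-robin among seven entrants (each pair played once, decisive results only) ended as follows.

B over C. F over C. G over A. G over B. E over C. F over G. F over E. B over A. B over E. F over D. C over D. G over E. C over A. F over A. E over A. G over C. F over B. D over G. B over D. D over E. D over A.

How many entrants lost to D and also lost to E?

D beat: A, E, G.
E beat: A, C.
Both beat: A — 1.

1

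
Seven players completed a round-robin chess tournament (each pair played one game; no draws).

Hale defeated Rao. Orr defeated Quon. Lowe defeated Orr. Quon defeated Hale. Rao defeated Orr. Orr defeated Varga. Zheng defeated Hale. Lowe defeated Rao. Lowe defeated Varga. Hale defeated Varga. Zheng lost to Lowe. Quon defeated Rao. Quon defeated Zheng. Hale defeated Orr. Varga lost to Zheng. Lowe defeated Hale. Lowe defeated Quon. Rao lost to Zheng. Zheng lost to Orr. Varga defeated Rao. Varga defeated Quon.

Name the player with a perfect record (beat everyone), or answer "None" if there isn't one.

Lowe

Lowe has 6 wins out of 6 opponents — a perfect record.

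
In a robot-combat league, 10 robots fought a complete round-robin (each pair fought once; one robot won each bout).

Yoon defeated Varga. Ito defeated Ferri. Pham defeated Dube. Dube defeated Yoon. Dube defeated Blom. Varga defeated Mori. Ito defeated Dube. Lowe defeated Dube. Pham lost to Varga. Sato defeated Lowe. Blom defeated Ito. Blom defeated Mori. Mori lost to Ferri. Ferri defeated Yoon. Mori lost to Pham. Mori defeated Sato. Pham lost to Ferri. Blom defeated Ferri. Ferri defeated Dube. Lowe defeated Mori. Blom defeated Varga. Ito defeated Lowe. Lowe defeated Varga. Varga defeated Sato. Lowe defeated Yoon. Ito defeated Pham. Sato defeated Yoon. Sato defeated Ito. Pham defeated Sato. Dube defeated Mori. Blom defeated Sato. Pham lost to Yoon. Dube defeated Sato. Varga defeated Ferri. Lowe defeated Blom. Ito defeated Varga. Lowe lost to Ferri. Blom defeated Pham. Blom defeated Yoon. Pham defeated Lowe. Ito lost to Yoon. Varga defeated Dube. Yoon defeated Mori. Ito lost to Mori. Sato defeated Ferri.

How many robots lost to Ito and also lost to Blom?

Ito beat: Dube, Ferri, Pham, Lowe, Varga.
Blom beat: Ferri, Mori, Sato, Yoon, Pham, Ito, Varga.
Both beat: Ferri, Pham, Varga — 3.

3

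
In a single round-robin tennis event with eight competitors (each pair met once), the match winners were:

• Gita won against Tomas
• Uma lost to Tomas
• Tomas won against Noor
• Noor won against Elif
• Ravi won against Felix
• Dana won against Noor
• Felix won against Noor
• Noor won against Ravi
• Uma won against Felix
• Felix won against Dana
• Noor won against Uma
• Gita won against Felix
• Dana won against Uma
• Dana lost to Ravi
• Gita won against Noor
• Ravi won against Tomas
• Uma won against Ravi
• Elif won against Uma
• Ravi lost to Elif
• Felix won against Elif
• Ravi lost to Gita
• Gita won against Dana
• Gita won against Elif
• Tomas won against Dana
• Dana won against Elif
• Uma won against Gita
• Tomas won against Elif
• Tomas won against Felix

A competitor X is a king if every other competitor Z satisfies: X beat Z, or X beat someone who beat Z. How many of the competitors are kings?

Uma reaches everyone (king).
Elif cannot reach Noor in two steps.
Felix cannot reach Gita, Tomas in two steps.
Noor reaches everyone (king).
Ravi cannot reach Gita in two steps.
Dana cannot reach Tomas in two steps.
Gita reaches everyone (king).
Tomas reaches everyone (king).
Kings: Uma, Noor, Gita, Tomas — 4.

4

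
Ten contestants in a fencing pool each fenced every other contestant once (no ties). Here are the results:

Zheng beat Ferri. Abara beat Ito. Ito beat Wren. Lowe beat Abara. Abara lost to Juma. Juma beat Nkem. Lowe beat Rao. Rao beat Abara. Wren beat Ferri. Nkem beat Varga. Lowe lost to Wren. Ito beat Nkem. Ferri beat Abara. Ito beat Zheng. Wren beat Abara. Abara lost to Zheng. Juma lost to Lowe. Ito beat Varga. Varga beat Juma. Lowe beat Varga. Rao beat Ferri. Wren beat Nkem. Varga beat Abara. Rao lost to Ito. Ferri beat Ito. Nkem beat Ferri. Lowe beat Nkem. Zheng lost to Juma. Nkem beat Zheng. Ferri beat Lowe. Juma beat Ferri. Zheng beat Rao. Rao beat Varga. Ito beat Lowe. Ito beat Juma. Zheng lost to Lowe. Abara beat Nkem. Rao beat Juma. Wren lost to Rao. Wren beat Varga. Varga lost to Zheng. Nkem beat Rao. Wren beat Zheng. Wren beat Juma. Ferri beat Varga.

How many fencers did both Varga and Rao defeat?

2

Varga beat: Abara, Juma.
Rao beat: Abara, Wren, Varga, Juma, Ferri.
Both beat: Abara, Juma — 2.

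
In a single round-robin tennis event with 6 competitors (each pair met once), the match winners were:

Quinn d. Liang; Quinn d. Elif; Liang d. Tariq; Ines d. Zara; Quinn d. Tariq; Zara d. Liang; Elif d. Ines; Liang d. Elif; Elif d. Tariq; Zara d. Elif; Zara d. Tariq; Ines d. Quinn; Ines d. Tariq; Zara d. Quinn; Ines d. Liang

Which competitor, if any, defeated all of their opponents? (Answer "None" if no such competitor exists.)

None

Highest win total is Zara with 4 (out of 5 possible).
Zara lost to Ines, so no competitor went undefeated.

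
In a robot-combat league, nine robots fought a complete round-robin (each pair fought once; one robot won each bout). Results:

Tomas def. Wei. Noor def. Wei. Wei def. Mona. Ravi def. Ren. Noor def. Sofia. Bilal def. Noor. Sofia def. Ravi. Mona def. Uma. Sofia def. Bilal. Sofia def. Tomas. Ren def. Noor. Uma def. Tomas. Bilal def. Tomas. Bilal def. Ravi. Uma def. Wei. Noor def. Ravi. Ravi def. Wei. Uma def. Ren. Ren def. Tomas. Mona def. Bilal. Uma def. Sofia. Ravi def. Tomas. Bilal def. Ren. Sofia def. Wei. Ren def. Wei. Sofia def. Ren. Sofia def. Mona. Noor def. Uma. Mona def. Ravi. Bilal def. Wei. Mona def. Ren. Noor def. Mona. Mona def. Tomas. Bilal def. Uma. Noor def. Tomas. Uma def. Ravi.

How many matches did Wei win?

Wei's results: beat Mona; lost to Bilal, Sofia, Ravi, Noor, Ren, Uma, Tomas.
That is 1 win.

1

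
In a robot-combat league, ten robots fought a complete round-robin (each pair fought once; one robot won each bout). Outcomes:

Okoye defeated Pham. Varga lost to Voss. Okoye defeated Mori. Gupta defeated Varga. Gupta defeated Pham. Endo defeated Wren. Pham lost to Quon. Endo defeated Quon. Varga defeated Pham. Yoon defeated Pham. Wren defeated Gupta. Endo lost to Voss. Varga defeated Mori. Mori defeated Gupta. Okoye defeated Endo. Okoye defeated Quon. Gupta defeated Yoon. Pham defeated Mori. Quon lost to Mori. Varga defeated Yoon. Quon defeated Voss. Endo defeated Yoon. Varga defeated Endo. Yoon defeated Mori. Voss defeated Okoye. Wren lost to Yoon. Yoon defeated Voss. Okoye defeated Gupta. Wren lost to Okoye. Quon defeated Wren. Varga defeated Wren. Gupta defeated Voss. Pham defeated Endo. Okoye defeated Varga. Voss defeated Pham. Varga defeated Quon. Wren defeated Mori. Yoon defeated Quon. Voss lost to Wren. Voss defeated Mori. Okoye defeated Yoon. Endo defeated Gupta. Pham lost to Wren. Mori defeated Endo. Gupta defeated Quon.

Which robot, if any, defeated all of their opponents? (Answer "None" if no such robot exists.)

None

Highest win total is Okoye with 8 (out of 9 possible).
Okoye lost to Voss, so no robot went undefeated.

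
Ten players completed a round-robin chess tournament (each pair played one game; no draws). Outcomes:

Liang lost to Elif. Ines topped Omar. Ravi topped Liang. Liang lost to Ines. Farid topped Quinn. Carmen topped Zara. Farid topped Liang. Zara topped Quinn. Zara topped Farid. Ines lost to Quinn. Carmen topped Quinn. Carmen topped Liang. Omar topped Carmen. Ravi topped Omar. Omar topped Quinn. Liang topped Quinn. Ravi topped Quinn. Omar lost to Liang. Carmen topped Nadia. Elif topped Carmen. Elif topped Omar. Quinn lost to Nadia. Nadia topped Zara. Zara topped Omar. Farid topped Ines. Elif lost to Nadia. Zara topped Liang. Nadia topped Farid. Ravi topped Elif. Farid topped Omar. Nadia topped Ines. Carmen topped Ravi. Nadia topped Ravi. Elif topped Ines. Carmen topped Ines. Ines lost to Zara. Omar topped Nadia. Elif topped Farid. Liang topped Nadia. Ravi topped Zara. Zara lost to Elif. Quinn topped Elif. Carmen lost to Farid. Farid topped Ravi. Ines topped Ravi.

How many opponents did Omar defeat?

3

Omar's results: beat Quinn, Carmen, Nadia; lost to Ines, Liang, Zara, Ravi, Elif, Farid.
That is 3 wins.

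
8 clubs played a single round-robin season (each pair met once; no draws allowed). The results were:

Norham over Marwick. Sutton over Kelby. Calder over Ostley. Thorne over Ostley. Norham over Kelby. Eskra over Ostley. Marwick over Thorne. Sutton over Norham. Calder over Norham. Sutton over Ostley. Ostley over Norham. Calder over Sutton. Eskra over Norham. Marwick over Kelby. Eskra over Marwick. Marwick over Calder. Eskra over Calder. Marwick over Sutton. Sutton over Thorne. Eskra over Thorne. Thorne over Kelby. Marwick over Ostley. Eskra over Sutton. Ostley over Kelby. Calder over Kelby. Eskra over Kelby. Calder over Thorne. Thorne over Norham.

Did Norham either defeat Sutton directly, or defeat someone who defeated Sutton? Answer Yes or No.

Norham did not beat Sutton directly.
Norham beat Kelby, Marwick. Of those, Marwick beat Sutton.

Yes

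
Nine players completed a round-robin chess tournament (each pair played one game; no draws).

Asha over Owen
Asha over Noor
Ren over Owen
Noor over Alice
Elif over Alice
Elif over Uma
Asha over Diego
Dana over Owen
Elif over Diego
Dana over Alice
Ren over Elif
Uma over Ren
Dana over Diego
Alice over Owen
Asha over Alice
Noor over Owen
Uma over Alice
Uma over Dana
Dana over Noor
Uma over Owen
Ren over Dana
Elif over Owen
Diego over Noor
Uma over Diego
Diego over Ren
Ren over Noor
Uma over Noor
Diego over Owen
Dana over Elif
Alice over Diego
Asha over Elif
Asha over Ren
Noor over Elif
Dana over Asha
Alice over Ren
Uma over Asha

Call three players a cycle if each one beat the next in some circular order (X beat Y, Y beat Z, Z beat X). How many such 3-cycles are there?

12

Win totals: Dana 6, Elif 4, Uma 7, Noor 3, Diego 3, Asha 6, Ren 4, Alice 3, Owen 0.
A player with w wins dominates both others in C(w,2) triples; summing gives 15 + 6 + 21 + 3 + 3 + 15 + 6 + 3 + 0 = 72 transitive triples.
Total triples C(9,3) = 84, so cyclic triples = 84 − 72 = 12.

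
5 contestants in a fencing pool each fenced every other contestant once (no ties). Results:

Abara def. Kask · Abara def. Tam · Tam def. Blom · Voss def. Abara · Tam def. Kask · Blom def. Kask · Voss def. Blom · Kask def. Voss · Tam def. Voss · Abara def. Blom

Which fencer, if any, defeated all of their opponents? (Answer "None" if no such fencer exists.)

Highest win total is Tam with 3 (out of 4 possible).
Tam lost to Abara, so no fencer went undefeated.

None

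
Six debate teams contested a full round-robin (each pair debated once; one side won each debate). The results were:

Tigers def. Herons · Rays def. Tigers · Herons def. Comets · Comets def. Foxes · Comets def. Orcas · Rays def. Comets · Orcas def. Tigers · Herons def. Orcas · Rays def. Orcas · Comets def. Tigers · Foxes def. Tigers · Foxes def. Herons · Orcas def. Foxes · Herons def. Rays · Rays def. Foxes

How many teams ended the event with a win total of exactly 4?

1

Win totals: Foxes 2, Comets 3, Rays 4, Herons 3, Tigers 1, Orcas 2.
Exactly 4: Rays — 1 team.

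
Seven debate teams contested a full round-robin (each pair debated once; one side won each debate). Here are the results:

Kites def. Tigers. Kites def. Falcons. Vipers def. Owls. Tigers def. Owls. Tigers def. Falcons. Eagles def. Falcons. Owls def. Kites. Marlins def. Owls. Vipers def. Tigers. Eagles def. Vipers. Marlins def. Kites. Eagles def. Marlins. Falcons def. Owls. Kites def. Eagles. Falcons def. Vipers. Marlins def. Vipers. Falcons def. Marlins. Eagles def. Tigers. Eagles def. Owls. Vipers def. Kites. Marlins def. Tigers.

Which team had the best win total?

Win totals: Kites 3, Owls 1, Marlins 4, Vipers 3, Eagles 5, Falcons 3, Tigers 2.
Eagles leads with 5 wins (next highest: 4).

Eagles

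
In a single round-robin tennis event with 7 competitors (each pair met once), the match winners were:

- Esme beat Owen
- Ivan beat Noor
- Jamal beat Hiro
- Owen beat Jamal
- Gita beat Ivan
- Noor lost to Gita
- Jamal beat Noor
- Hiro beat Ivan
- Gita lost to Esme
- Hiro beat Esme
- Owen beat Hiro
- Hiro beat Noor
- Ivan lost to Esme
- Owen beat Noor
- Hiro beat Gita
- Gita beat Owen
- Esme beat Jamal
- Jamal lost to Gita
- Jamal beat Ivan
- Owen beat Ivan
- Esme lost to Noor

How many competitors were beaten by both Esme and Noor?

0

Esme beat: Ivan, Owen, Gita, Jamal.
Noor beat: Esme.
No one was beaten by both.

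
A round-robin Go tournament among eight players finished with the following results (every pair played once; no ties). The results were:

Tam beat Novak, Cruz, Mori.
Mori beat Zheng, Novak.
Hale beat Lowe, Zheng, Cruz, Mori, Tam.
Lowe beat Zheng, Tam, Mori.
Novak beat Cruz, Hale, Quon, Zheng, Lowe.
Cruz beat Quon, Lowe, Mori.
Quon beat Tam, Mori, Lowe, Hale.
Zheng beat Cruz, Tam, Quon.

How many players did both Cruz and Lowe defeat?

1

Cruz beat: Lowe, Mori, Quon.
Lowe beat: Mori, Zheng, Tam.
Both beat: Mori — 1.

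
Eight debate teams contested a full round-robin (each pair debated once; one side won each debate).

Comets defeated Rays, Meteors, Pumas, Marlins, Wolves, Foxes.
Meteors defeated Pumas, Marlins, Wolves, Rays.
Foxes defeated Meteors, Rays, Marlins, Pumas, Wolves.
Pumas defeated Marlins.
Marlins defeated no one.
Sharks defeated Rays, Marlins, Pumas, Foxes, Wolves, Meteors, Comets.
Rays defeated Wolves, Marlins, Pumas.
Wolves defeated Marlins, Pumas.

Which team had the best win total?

Win totals: Rays 3, Comets 6, Sharks 7, Meteors 4, Foxes 5, Pumas 1, Wolves 2, Marlins 0.
Sharks leads with 7 wins (next highest: 6).

Sharks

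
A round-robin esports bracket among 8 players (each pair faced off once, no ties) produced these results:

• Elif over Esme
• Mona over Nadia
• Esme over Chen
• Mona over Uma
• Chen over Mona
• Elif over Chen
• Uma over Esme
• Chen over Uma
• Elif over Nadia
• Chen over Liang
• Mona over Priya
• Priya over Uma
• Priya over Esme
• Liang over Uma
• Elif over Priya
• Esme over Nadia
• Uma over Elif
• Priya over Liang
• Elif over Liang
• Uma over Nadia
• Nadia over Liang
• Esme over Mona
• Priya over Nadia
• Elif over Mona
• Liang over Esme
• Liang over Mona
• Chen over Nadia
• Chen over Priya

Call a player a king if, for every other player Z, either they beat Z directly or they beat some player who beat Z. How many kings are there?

Nadia cannot reach Elif, Priya, Chen in two steps.
Elif reaches everyone (king).
Esme cannot reach Elif in two steps.
Priya reaches everyone (king).
Liang reaches everyone (king).
Mona cannot reach Chen in two steps.
Uma reaches everyone (king).
Chen reaches everyone (king).
Kings: Elif, Priya, Liang, Uma, Chen — 5.

5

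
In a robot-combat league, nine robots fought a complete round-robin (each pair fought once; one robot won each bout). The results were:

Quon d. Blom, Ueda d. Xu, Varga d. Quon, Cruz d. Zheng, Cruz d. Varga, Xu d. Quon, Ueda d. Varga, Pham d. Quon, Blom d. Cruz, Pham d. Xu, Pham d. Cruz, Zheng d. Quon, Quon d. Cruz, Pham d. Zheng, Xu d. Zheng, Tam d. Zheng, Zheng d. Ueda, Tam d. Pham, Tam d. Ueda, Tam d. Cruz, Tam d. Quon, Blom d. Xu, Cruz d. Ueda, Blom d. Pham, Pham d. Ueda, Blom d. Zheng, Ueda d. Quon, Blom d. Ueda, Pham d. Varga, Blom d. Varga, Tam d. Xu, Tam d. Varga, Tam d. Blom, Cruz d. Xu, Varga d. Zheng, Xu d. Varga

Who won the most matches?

Win totals: Xu 3, Varga 2, Zheng 2, Cruz 4, Quon 2, Pham 6, Tam 8, Blom 6, Ueda 3.
Tam leads with 8 wins (next highest: 6).

Tam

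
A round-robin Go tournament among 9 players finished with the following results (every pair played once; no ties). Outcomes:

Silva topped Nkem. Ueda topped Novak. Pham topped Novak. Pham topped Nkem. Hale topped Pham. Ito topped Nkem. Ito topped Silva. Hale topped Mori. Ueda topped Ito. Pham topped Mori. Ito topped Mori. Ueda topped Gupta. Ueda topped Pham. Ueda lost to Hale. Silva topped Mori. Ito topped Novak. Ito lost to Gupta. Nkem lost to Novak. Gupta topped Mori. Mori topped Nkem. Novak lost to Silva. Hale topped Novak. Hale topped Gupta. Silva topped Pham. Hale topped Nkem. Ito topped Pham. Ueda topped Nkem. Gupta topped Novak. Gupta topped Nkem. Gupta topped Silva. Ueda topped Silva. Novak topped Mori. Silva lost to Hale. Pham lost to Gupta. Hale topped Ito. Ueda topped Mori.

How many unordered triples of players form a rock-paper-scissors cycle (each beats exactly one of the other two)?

Win totals: Ito 5, Nkem 0, Gupta 6, Mori 1, Pham 3, Silva 4, Novak 2, Hale 8, Ueda 7.
A player with w wins dominates both others in C(w,2) triples; summing gives 10 + 0 + 15 + 0 + 3 + 6 + 1 + 28 + 21 = 84 transitive triples.
Total triples C(9,3) = 84, so cyclic triples = 84 − 84 = 0.

0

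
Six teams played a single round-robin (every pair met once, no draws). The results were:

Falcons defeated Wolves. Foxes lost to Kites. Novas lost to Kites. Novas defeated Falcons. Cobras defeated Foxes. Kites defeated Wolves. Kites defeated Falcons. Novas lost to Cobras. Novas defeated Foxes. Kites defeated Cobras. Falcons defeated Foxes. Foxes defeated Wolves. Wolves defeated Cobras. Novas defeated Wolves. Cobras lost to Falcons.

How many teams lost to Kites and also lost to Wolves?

Kites beat: Novas, Wolves, Foxes, Cobras, Falcons.
Wolves beat: Cobras.
Both beat: Cobras — 1.

1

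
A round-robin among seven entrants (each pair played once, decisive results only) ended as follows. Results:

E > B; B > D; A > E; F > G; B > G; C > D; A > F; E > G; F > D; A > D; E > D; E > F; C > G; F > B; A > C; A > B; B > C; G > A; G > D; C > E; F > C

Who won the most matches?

Win totals: A 5, B 3, C 3, D 0, E 4, F 4, G 2.
A leads with 5 wins (next highest: 4).

A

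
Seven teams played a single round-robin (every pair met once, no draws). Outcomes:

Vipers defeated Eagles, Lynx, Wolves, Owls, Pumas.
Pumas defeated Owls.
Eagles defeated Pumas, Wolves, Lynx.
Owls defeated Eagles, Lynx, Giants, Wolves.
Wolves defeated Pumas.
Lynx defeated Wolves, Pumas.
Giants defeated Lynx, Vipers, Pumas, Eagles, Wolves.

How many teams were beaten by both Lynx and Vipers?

Lynx beat: Wolves, Pumas.
Vipers beat: Owls, Wolves, Lynx, Pumas, Eagles.
Both beat: Wolves, Pumas — 2.

2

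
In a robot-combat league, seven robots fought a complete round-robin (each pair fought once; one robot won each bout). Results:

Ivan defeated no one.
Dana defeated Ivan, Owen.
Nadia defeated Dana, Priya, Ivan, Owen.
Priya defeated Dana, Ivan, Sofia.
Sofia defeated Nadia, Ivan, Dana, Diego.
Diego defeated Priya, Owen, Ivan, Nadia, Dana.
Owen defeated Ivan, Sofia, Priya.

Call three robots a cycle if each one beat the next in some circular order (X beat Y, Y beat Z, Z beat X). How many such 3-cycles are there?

6

Win totals: Ivan 0, Diego 5, Nadia 4, Owen 3, Sofia 4, Priya 3, Dana 2.
A robot with w wins dominates both others in C(w,2) triples; summing gives 0 + 10 + 6 + 3 + 6 + 3 + 1 = 29 transitive triples.
Total triples C(7,3) = 35, so cyclic triples = 35 − 29 = 6.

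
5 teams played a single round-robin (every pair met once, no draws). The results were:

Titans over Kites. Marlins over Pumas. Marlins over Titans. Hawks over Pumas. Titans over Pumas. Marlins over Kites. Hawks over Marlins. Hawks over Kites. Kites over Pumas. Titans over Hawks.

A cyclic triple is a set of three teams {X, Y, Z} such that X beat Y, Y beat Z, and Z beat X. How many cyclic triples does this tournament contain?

1

Of the C(5,3) = 10 triples, the cyclic ones are: {Hawks, Marlins, Titans}.
That is 1.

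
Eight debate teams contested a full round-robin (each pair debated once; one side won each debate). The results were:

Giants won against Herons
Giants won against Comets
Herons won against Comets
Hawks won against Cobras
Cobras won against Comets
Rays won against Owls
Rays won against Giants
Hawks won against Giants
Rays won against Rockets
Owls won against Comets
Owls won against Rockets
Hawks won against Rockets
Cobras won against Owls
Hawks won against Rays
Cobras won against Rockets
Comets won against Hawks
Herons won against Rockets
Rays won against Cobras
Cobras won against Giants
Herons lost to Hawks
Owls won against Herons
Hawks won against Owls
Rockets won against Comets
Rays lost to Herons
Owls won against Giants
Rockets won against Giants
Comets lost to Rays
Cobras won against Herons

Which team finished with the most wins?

Win totals: Comets 1, Rockets 2, Owls 4, Giants 2, Cobras 5, Herons 3, Hawks 6, Rays 5.
Hawks leads with 6 wins (next highest: 5).

Hawks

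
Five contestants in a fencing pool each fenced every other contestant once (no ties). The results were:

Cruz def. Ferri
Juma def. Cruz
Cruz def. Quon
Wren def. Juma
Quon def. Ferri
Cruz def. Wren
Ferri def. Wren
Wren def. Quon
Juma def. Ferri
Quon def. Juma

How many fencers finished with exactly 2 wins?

3

Win totals: Ferri 1, Quon 2, Wren 2, Juma 2, Cruz 3.
Exactly 2: Quon, Wren, Juma — 3 fencers.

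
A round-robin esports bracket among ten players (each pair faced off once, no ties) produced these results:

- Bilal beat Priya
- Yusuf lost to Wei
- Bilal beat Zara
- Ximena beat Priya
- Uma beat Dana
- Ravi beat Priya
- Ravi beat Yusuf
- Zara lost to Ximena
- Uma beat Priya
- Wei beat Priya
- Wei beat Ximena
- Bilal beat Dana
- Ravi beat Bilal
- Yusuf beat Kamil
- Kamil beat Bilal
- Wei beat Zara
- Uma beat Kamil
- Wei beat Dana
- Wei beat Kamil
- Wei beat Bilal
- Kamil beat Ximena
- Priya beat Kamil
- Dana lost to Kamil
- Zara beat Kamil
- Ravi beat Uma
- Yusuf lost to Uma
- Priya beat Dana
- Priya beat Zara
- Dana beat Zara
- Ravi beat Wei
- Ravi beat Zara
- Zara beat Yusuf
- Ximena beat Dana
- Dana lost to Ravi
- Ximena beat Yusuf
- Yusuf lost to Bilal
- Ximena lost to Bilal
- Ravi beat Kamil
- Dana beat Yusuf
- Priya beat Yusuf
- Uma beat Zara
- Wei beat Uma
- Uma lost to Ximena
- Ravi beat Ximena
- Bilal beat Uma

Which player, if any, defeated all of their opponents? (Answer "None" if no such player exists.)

Ravi has 9 wins out of 9 opponents — a perfect record.

Ravi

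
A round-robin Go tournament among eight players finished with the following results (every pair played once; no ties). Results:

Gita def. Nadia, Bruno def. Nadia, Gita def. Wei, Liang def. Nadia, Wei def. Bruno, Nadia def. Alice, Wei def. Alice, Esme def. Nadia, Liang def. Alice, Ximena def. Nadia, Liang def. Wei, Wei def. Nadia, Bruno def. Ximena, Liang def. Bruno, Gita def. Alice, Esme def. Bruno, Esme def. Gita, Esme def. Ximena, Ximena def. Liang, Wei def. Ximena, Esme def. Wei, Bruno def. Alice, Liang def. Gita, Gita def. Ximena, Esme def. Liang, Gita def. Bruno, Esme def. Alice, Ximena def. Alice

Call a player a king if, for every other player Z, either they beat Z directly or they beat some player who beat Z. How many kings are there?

1

Liang cannot reach Esme in two steps.
Gita cannot reach Esme in two steps.
Esme reaches everyone (king).
Wei cannot reach Gita, Esme in two steps.
Alice cannot reach Liang, Gita, Esme, Wei, Ximena, Nadia, Bruno in two steps.
Ximena cannot reach Esme in two steps.
Nadia cannot reach Liang, Gita, Esme, Wei, Ximena, Bruno in two steps.
Bruno cannot reach Gita, Esme, Wei in two steps.
Kings: Esme — 1.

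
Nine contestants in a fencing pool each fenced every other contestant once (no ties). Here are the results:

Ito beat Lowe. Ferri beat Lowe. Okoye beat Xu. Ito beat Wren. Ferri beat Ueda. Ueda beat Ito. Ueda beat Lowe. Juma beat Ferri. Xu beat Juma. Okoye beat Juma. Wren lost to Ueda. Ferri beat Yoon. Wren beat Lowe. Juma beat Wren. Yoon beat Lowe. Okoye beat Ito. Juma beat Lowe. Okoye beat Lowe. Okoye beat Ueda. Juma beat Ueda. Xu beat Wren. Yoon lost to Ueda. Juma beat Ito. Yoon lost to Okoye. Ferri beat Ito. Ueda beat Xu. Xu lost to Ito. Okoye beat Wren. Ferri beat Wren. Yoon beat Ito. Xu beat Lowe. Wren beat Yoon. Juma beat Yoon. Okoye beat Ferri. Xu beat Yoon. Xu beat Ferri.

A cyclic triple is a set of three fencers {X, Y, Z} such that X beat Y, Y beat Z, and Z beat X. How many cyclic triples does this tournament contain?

6

Win totals: Xu 5, Ferri 5, Wren 2, Okoye 8, Ueda 5, Ito 3, Juma 6, Yoon 2, Lowe 0.
A fencer with w wins dominates both others in C(w,2) triples; summing gives 10 + 10 + 1 + 28 + 10 + 3 + 15 + 1 + 0 = 78 transitive triples.
Total triples C(9,3) = 84, so cyclic triples = 84 − 78 = 6.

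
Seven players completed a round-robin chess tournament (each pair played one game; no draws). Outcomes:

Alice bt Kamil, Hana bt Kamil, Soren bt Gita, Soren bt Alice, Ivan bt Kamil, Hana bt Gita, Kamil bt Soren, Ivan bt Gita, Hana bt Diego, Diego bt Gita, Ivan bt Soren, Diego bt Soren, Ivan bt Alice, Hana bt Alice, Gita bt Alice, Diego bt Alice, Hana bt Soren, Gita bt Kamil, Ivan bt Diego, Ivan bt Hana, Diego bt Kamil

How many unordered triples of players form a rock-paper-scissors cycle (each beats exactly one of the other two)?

2

Win totals: Ivan 6, Diego 4, Hana 5, Kamil 1, Soren 2, Alice 1, Gita 2.
A player with w wins dominates both others in C(w,2) triples; summing gives 15 + 6 + 10 + 0 + 1 + 0 + 1 = 33 transitive triples.
Total triples C(7,3) = 35, so cyclic triples = 35 − 33 = 2.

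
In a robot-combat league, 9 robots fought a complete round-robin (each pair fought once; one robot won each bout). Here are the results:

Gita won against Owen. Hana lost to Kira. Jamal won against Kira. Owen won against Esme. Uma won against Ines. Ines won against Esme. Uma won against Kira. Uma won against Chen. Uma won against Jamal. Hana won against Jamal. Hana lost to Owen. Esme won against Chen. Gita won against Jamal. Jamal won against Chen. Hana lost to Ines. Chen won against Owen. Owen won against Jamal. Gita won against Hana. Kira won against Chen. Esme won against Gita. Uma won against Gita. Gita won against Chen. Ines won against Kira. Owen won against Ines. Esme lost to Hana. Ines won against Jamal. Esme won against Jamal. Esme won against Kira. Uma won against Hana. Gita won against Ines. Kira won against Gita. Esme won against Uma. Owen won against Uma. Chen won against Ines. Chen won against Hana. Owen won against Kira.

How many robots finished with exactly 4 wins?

Win totals: Hana 2, Ines 4, Jamal 2, Esme 5, Owen 6, Gita 5, Uma 6, Chen 3, Kira 3.
Exactly 4: Ines — 1 robot.

1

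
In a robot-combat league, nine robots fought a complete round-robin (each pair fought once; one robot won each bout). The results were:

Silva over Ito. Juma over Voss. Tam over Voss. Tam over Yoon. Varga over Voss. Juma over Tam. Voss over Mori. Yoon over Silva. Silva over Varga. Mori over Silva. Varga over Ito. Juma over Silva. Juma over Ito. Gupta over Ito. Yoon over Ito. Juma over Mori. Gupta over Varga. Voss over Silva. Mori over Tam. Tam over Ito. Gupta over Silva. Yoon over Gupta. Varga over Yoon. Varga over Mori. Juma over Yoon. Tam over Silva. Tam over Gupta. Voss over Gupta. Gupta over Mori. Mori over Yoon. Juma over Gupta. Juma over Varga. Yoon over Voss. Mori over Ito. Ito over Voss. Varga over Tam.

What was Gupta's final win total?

Gupta's results: beat Mori, Varga, Ito, Silva; lost to Tam, Voss, Juma, Yoon.
That is 4 wins.

4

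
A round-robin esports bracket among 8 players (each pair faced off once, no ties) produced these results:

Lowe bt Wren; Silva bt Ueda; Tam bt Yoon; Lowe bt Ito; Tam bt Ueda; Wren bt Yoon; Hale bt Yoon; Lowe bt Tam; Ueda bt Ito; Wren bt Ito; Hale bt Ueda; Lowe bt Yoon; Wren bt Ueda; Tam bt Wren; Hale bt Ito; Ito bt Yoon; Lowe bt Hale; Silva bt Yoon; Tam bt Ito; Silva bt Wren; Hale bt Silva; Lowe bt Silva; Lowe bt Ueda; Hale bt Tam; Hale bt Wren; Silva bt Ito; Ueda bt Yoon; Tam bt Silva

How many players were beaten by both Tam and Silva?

Tam beat: Yoon, Silva, Ito, Wren, Ueda.
Silva beat: Yoon, Ito, Wren, Ueda.
Both beat: Yoon, Ito, Wren, Ueda — 4.

4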